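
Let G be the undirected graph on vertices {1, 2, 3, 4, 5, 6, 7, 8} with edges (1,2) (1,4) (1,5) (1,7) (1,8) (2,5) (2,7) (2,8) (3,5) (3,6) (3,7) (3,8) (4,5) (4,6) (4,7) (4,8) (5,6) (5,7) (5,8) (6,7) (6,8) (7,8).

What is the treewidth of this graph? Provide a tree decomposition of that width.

Every bag has size at most 5, so the width is 5 − 1 = 4 and tw(G) ≤ 4. On the other hand G contains the 5-clique {1, 2, 5, 7, 8}. A clique must lie in a single bag of any decomposition, so no decomposition can have width below 4. Therefore the treewidth is 4.

Treewidth 4.
One optimal decomposition is:
Bags: B1 = {1, 4, 5, 7, 8}  B2 = {4, 5, 6, 7, 8}  B3 = {3, 5, 6, 7, 8}  B4 = {1, 2, 5, 7, 8}
Tree: B1–B2, B2–B3, B1–B4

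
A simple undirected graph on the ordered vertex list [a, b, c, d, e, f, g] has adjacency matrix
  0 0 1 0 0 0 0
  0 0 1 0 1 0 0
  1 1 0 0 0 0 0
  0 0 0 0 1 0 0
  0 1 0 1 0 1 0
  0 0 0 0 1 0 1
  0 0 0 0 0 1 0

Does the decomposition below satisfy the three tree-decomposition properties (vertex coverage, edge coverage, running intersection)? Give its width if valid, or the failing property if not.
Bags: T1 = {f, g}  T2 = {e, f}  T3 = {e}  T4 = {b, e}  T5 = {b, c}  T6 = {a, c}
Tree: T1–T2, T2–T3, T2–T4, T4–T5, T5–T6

A tree decomposition must satisfy three properties: every vertex lies in some bag; for every edge, both endpoints lie together in some bag; and for every vertex, the bags containing it form a connected subtree. Here vertex d appears in no bag, so the decomposition is invalid.

No — vertex d appears in no bag.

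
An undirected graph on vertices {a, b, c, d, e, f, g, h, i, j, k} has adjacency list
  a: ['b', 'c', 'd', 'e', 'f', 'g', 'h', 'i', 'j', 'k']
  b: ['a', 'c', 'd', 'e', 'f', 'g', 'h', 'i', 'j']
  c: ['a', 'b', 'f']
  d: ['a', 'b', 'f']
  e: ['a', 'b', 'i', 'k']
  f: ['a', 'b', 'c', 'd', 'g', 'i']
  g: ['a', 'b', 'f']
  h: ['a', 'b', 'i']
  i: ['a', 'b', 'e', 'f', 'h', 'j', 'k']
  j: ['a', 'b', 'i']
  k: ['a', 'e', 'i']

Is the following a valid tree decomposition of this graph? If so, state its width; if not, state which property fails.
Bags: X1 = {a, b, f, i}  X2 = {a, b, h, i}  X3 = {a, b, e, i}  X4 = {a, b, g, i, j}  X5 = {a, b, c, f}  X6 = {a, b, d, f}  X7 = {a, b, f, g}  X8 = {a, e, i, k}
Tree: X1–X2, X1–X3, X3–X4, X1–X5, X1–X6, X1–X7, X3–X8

No — bags containing vertex g are not connected in the tree.

A tree decomposition must satisfy three properties: every vertex lies in some bag; for every edge, both endpoints lie together in some bag; and for every vertex, the bags containing it form a connected subtree. Here bags containing vertex g are not connected in the tree, so the decomposition is invalid.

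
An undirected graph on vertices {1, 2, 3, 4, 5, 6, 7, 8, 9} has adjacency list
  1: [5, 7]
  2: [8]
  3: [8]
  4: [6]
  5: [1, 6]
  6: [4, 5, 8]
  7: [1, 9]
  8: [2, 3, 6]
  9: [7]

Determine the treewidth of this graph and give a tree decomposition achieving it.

The largest bag has 2 vertices, giving width 1; this decomposition certifies tw(G) ≤ 1. Any graph with an edge has treewidth ≥ 1, and G has the edge 8–2. Hence tw(G) = 1 exactly.

Treewidth 1.
One such decomposition:
Bags: B1 = {2, 8}  B2 = {6, 8}  B3 = {5, 6}  B4 = {3, 8}  B5 = {1, 5}  B6 = {1, 7}  B7 = {7, 9}  B8 = {4, 6}
Tree: B1–B2, B2–B3, B1–B4, B3–B5, B5–B6, B6–B7, B3–B8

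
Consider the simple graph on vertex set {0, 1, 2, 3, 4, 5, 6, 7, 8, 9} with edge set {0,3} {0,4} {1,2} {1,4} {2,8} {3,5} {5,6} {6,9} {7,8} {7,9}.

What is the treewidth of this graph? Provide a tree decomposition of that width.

Each bag holds 3 vertices, so the decomposition has width 2, which upper-bounds the treewidth. For the lower bound, G contains the cycle 2–8–7–9–6–5–3–0–4–1–2, so G is not a forest; only forests have treewidth ≤ 1, hence tw(G) ≥ 2. Hence tw(G) = 2 exactly.

Treewidth 2.
One such decomposition:
Bags: B1 = {2, 7, 8}  B2 = {2, 7, 9}  B3 = {2, 6, 9}  B4 = {2, 5, 6}  B5 = {2, 3, 5}  B6 = {0, 2, 3}  B7 = {0, 2, 4}  B8 = {1, 2, 4}
Tree: B1–B2, B2–B3, B3–B4, B4–B5, B5–B6, B6–B7, B7–B8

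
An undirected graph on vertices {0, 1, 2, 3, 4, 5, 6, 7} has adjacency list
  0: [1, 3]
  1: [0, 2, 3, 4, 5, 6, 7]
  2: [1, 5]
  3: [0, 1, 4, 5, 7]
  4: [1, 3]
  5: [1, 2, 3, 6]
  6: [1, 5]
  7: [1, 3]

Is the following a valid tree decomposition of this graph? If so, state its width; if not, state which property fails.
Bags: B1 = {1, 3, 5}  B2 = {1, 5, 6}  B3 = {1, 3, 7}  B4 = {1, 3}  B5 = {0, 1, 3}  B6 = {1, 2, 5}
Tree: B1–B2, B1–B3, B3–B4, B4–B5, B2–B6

No — vertex 4 appears in no bag.

A tree decomposition must satisfy three properties: every vertex lies in some bag; for every edge, both endpoints lie together in some bag; and for every vertex, the bags containing it form a connected subtree. Here vertex 4 appears in no bag, so the decomposition is invalid.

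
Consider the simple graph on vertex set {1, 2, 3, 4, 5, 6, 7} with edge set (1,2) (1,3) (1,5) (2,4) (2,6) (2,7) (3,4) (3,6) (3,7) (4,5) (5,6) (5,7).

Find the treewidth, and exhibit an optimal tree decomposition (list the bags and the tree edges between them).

Treewidth 3.
Bags: B1 = {1, 2, 3, 5}  B2 = {2, 3, 5, 6}  B3 = {2, 3, 4, 5}  B4 = {2, 3, 5, 7}
Tree: B1–B2, B2–B3, B3–B4

The largest bag has 4 vertices, giving width 3; this decomposition certifies tw(G) ≤ 3. For the lower bound: the 4 vertex sets {1,3}, {5,6}, {2}, {4} are disjoint, each induces a connected subgraph, and every pair is joined by at least one edge of G. Contracting each set to a single vertex therefore yields K_{4} as a minor, and since treewidth is minor-monotone, tw(G) ≥ tw(K_{4}) = 3. Combining the bounds, tw(G) = 3.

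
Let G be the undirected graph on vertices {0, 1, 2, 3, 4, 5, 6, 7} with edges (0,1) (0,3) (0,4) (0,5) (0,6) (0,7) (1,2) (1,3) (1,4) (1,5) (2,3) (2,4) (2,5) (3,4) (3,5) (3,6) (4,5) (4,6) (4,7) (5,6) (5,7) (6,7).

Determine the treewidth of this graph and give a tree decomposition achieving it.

Each bag holds 5 vertices, so the decomposition has width 4, which upper-bounds the treewidth. On the other hand G contains the 5-clique {0, 1, 3, 4, 5}. A clique must lie in a single bag of any decomposition, so no decomposition can have width below 4. Therefore the treewidth is 4.

Treewidth 4.
Bags: B1 = {0, 3, 4, 5, 6}  B2 = {0, 1, 3, 4, 5}  B3 = {1, 2, 3, 4, 5}  B4 = {0, 4, 5, 6, 7}
Tree: B1–B2, B2–B3, B1–B4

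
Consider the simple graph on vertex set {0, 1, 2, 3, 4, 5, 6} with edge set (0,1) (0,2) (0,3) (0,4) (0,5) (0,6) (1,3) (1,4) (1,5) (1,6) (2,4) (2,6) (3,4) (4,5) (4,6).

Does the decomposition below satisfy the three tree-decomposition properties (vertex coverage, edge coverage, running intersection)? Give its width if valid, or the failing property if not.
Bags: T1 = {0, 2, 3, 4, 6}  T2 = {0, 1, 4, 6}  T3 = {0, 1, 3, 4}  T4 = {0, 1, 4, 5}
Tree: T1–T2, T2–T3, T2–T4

A tree decomposition must satisfy three properties: every vertex lies in some bag; for every edge, both endpoints lie together in some bag; and for every vertex, the bags containing it form a connected subtree. Here bags containing vertex 3 are not connected in the tree, so the decomposition is invalid.

No — bags containing vertex 3 are not connected in the tree.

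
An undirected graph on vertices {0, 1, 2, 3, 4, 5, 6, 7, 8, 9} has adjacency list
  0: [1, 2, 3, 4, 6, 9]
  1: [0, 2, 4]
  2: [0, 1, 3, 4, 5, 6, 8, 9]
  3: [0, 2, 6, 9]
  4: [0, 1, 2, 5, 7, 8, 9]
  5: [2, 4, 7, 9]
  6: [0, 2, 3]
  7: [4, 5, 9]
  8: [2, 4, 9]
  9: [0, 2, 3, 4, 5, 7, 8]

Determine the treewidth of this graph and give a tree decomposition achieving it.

Treewidth 3.
One such decomposition:
Bags: B1 = {0, 1, 2, 4}  B2 = {0, 2, 4, 9}  B3 = {2, 4, 5, 9}  B4 = {0, 2, 3, 9}  B5 = {2, 4, 8, 9}  B6 = {0, 2, 3, 6}  B7 = {4, 5, 7, 9}
Tree: B1–B2, B2–B3, B2–B4, B2–B5, B4–B6, B3–B7

Each bag holds 4 vertices, so the decomposition has width 3, which upper-bounds the treewidth. Conversely, {0, 1, 2, 4} is a clique of size 4, and the vertices of any clique must share a bag in every tree decomposition; so some bag has ≥ 4 vertices and tw(G) ≥ 3. Combining the bounds, tw(G) = 3.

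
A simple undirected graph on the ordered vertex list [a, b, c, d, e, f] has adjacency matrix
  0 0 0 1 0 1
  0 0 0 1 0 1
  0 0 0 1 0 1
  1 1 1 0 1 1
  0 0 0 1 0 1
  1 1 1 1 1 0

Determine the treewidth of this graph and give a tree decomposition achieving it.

Each bag holds 3 vertices, so the decomposition has width 2, which upper-bounds the treewidth. For the lower bound, the 3 vertices {d, e, f} are pairwise adjacent, and any tree decomposition puts a clique entirely inside one bag — forcing width ≥ 2. Hence tw(G) = 2 exactly.

Treewidth 2.
One such decomposition:
Bags: B1 = {c, d, f}  B2 = {a, d, f}  B3 = {b, d, f}  B4 = {d, e, f}
Tree: B1–B2, B1–B3, B1–B4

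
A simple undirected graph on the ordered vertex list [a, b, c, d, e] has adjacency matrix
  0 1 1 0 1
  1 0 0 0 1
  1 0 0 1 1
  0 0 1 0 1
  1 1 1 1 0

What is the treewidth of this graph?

A width-2 tree decomposition is:
Bags: B1 = {c, d, e}  B2 = {a, c, e}  B3 = {a, b, e}
Tree: B1–B2, B2–B3
Each bag holds 3 vertices, so the decomposition has width 2, which upper-bounds the treewidth. Conversely, {c, d, e} is a clique of size 3, and the vertices of any clique must share a bag in every tree decomposition; so some bag has ≥ 3 vertices and tw(G) ≥ 2. Therefore the treewidth is 2.

2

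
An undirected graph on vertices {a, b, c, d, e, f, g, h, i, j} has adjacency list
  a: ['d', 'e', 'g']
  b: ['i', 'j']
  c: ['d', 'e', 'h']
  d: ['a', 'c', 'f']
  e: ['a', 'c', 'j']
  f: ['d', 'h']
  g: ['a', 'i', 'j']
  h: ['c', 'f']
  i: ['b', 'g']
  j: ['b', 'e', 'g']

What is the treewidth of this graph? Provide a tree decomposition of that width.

Treewidth 2.
Bags: B1 = {b, g, i}  B2 = {b, g, j}  B3 = {a, g, j}  B4 = {a, e, j}  B5 = {a, d, e}  B6 = {c, d, e}  B7 = {c, d, f}  B8 = {c, f, h}
Tree: B1–B2, B2–B3, B3–B4, B4–B5, B5–B6, B6–B7, B7–B8

Every bag has size at most 3, so the width is 3 − 1 = 2 and tw(G) ≤ 2. For the lower bound, G contains the cycle i–b–j–g–i, so G is not a forest; only forests have treewidth ≤ 1, hence tw(G) ≥ 2. Hence tw(G) = 2 exactly.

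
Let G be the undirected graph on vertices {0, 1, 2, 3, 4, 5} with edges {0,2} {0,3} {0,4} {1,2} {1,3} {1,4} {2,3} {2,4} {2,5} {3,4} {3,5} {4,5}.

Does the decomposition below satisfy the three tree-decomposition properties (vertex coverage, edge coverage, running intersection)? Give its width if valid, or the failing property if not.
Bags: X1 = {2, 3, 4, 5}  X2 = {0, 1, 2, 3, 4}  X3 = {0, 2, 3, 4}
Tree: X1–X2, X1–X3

No — bags containing vertex 0 are not connected in the tree.

A tree decomposition must satisfy three properties: every vertex lies in some bag; for every edge, both endpoints lie together in some bag; and for every vertex, the bags containing it form a connected subtree. Here bags containing vertex 0 are not connected in the tree, so the decomposition is invalid.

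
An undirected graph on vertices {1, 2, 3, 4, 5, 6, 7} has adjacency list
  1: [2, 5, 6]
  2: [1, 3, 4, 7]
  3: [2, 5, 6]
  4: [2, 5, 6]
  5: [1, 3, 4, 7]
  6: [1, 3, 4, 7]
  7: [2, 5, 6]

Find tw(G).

A width-3 tree decomposition is:
Bags: B1 = {2, 5, 6, 7}  B2 = {2, 3, 5, 6}  B3 = {1, 2, 5, 6}  B4 = {2, 4, 5, 6}
Tree: B1–B2, B2–B3, B3–B4
The largest bag has 4 vertices, giving width 3; this decomposition certifies tw(G) ≤ 3. For the lower bound: the 4 vertex sets {6,7}, {3,5}, {2}, {1} are disjoint, each induces a connected subgraph, and every pair is joined by at least one edge of G. Contracting each set to a single vertex therefore yields K_{4} as a minor, and since treewidth is minor-monotone, tw(G) ≥ tw(K_{4}) = 3. Combining the bounds, tw(G) = 3.

3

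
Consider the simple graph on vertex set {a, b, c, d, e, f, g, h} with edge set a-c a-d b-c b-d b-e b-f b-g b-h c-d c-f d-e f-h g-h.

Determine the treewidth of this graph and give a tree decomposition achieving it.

The largest bag has 3 vertices, giving width 2; this decomposition certifies tw(G) ≤ 2. Conversely, {a, c, d} is a clique of size 3, and the vertices of any clique must share a bag in every tree decomposition; so some bag has ≥ 3 vertices and tw(G) ≥ 2. Hence tw(G) = 2 exactly.

Treewidth 2.
One such decomposition:
Bags: B1 = {b, f, h}  B2 = {b, g, h}  B3 = {b, c, f}  B4 = {b, c, d}  B5 = {a, c, d}  B6 = {b, d, e}
Tree: B1–B2, B1–B3, B3–B4, B4–B5, B4–B6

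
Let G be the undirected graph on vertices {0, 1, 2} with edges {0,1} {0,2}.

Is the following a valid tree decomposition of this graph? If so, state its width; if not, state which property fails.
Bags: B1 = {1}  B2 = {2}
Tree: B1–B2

No — vertex 0 appears in no bag.

A tree decomposition must satisfy three properties: every vertex lies in some bag; for every edge, both endpoints lie together in some bag; and for every vertex, the bags containing it form a connected subtree. Here vertex 0 appears in no bag, so the decomposition is invalid.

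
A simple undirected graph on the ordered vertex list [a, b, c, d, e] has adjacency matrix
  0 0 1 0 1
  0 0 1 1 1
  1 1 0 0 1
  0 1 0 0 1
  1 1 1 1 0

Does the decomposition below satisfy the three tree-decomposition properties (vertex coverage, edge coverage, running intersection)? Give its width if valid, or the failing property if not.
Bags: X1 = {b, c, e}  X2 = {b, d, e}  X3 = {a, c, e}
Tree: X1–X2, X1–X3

Yes; width 2.

Every vertex of G appears in some bag (union = {a, b, c, d, e}); every edge is covered by a bag; and for each vertex v the set of bags containing v is connected in the bag tree. The decomposition is therefore valid. The largest bag has 3 vertices, so the width is 2.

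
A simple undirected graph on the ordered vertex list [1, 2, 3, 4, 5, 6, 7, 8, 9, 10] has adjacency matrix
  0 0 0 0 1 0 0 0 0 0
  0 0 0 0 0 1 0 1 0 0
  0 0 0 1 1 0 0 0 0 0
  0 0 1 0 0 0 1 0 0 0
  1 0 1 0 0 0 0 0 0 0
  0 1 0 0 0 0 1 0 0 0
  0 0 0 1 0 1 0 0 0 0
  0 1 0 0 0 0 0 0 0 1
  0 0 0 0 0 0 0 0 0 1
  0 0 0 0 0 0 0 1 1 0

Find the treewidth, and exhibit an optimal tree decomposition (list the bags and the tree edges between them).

Treewidth 1.
One such decomposition:
Bags: B1 = {9, 10}  B2 = {8, 10}  B3 = {2, 8}  B4 = {2, 6}  B5 = {6, 7}  B6 = {4, 7}  B7 = {3, 4}  B8 = {3, 5}  B9 = {1, 5}
Tree: B1–B2, B2–B3, B3–B4, B4–B5, B5–B6, B6–B7, B7–B8, B8–B9

Every bag has size at most 2, so the width is 2 − 1 = 1 and tw(G) ≤ 1. Since G has at least one edge (e.g. 9–10), it is not an edgeless graph, so tw(G) ≥ 1. Combining the bounds, tw(G) = 1.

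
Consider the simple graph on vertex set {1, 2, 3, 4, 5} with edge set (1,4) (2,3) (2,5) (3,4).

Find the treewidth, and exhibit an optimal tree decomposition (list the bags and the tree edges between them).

Each bag holds 2 vertices, so the decomposition has width 1, which upper-bounds the treewidth. Since G has at least one edge (e.g. 1–4), it is not an edgeless graph, so tw(G) ≥ 1. Therefore the treewidth is 1.

Treewidth 1.
Bags: B1 = {1, 4}  B2 = {3, 4}  B3 = {2, 3}  B4 = {2, 5}
Tree: B1–B2, B2–B3, B3–B4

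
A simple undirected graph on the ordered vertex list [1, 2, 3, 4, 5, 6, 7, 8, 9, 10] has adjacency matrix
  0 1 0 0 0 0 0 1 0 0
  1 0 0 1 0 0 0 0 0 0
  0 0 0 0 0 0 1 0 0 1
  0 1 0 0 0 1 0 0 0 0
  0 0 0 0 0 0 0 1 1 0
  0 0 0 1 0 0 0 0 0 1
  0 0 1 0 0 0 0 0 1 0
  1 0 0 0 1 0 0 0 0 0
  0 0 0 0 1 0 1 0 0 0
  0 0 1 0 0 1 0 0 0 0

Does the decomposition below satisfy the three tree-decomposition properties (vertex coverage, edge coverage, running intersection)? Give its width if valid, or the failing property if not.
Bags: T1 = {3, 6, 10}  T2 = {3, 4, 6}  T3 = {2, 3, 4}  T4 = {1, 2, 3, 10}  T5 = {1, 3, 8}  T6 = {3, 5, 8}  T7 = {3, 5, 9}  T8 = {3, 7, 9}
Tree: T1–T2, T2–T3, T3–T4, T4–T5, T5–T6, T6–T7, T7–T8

No — bags containing vertex 10 are not connected in the tree.

A tree decomposition must satisfy three properties: every vertex lies in some bag; for every edge, both endpoints lie together in some bag; and for every vertex, the bags containing it form a connected subtree. Here bags containing vertex 10 are not connected in the tree, so the decomposition is invalid.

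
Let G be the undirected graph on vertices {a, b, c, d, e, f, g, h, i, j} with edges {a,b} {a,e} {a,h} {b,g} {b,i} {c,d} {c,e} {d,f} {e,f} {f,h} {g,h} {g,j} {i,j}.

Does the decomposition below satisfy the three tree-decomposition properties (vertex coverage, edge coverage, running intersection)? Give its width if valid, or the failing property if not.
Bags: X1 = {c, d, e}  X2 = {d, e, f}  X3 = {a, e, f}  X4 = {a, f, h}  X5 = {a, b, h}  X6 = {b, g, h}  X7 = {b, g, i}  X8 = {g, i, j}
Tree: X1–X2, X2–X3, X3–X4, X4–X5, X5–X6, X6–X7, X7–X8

Checking the three conditions: (i) the bags cover all of {a, b, c, d, e, f, g, h, i, j}; (ii) for each edge, some bag contains both endpoints; (iii) the bags containing any fixed vertex form a subtree. All hold, so the decomposition is valid with width 3 − 1 = 2.

Yes; width 2.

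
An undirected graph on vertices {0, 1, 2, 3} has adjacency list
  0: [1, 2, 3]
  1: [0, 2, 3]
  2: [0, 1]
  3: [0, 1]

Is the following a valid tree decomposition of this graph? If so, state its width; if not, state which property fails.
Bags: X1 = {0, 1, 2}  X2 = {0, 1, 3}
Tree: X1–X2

Vertex coverage: the bags together contain {0, 1, 2, 3}, the full vertex set. Edge coverage: each edge of G has both endpoints in at least one bag. Running intersection: for every vertex, the bags containing it form a connected subtree. All three properties hold, so this is a valid tree decomposition of width max|bag| − 1 = 2, and hence tw(G) ≤ 2.

Yes; width 2.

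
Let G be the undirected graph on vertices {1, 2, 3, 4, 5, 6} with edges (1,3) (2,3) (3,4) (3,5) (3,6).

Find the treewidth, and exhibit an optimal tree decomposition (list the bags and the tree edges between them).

Treewidth 1.
One such decomposition:
Bags: B1 = {2, 3}  B2 = {3, 6}  B3 = {1, 3}  B4 = {3, 4}  B5 = {3, 5}
Tree: B1–B2, B2–B3, B3–B4, B2–B5

Each bag holds 2 vertices, so the decomposition has width 1, which upper-bounds the treewidth. G has an edge, so its treewidth is at least 1. The upper and lower bounds meet at 1, so that is the treewidth.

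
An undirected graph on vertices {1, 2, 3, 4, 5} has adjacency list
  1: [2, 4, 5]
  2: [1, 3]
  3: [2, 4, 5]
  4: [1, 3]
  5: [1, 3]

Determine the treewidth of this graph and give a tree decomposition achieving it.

Treewidth 2.
One such decomposition:
Bags: B1 = {1, 3, 5}  B2 = {1, 2, 3}  B3 = {1, 3, 4}
Tree: B1–B2, B2–B3

The largest bag has 3 vertices, giving width 2; this decomposition certifies tw(G) ≤ 2. The edges 5–1–2–3–5 form a cycle, so G is not a tree and its treewidth is at least 2. The upper and lower bounds meet at 2, so that is the treewidth.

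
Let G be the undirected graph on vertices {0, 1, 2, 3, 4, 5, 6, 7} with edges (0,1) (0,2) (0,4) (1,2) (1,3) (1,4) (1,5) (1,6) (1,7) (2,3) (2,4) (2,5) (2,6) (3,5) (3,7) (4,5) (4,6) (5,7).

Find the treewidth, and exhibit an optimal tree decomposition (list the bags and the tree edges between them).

Treewidth 3.
Bags: B1 = {1, 2, 4, 6}  B2 = {1, 2, 4, 5}  B3 = {1, 2, 3, 5}  B4 = {1, 3, 5, 7}  B5 = {0, 1, 2, 4}
Tree: B1–B2, B2–B3, B3–B4, B2–B5

Each bag holds 4 vertices, so the decomposition has width 3, which upper-bounds the treewidth. On the other hand G contains the 4-clique {1, 2, 3, 5}. A clique must lie in a single bag of any decomposition, so no decomposition can have width below 3. The upper and lower bounds meet at 3, so that is the treewidth.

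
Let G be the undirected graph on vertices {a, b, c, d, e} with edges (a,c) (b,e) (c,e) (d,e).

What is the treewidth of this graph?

A width-1 tree decomposition is:
Bags: B1 = {b, e}  B2 = {c, e}  B3 = {a, c}  B4 = {d, e}
Tree: B1–B2, B2–B3, B2–B4
Every bag has size at most 2, so the width is 2 − 1 = 1 and tw(G) ≤ 1. Any graph with an edge has treewidth ≥ 1, and G has the edge e–b. Hence tw(G) = 1 exactly.

1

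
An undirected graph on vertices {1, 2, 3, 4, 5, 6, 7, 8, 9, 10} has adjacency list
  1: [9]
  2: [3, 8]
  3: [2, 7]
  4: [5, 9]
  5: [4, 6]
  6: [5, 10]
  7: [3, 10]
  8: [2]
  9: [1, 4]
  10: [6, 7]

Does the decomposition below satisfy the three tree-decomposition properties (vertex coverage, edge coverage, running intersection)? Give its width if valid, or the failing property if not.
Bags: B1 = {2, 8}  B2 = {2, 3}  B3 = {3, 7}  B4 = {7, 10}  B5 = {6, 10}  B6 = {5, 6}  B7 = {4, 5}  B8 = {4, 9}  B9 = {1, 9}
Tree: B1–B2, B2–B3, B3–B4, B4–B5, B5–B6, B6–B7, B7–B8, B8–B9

Yes; width 1.

Every vertex of G appears in some bag (union = {1, 2, 3, 4, 5, 6, 7, 8, 9, 10}); every edge is covered by a bag; and for each vertex v the set of bags containing v is connected in the bag tree. The decomposition is therefore valid. The largest bag has 2 vertices, so the width is 1.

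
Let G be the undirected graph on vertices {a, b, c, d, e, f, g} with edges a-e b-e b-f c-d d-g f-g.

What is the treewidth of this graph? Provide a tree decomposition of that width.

Treewidth 1.
One optimal decomposition is:
Bags: B1 = {a, e}  B2 = {b, e}  B3 = {b, f}  B4 = {f, g}  B5 = {d, g}  B6 = {c, d}
Tree: B1–B2, B2–B3, B3–B4, B4–B5, B5–B6

Each bag holds 2 vertices, so the decomposition has width 1, which upper-bounds the treewidth. G has an edge, so its treewidth is at least 1. Combining the bounds, tw(G) = 1.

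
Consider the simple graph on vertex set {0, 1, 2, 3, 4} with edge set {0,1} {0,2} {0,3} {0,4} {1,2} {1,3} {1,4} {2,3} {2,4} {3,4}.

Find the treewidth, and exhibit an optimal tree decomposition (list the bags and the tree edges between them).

Treewidth 4.
One optimal decomposition is:
Bags: B1 = {0, 1, 2, 3, 4}
Tree: (single bag)

A single bag containing all 5 vertices is trivially a valid decomposition of width 4. Conversely, {0, 1, 2, 3, 4} is a clique of size 5, and the vertices of any clique must share a bag in every tree decomposition; so some bag has ≥ 5 vertices and tw(G) ≥ 4. Hence tw(G) = 4 exactly.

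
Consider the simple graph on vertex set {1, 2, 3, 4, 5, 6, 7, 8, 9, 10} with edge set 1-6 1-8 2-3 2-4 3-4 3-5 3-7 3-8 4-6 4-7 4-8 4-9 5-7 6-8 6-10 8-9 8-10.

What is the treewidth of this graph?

2

A width-2 tree decomposition is:
Bags: B1 = {3, 5, 7}  B2 = {3, 4, 7}  B3 = {3, 4, 8}  B4 = {4, 6, 8}  B5 = {6, 8, 10}  B6 = {1, 6, 8}  B7 = {4, 8, 9}  B8 = {2, 3, 4}
Tree: B1–B2, B2–B3, B3–B4, B4–B5, B4–B6, B4–B7, B2–B8
Each bag holds 3 vertices, so the decomposition has width 2, which upper-bounds the treewidth. Conversely, {1, 6, 8} is a clique of size 3, and the vertices of any clique must share a bag in every tree decomposition; so some bag has ≥ 3 vertices and tw(G) ≥ 2. Combining the bounds, tw(G) = 2.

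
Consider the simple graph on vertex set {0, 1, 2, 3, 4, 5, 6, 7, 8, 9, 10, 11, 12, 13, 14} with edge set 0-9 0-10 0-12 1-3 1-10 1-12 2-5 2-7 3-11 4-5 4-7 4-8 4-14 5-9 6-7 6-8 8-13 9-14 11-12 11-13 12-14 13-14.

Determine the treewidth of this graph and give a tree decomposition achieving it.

The largest bag has 4 vertices, giving width 3; this decomposition certifies tw(G) ≤ 3. For the lower bound: the 4 vertex sets {2,6,7}, {8}, {4}, {5,9,13,14} are disjoint, each induces a connected subgraph, and every pair is joined by at least one edge of G. Contracting each set to a single vertex therefore yields K_{4} as a minor, and since treewidth is minor-monotone, tw(G) ≥ tw(K_{4}) = 3. Therefore the treewidth is 3.

Treewidth 3.
One such decomposition:
Bags: B1 = {2, 6, 7, 8}  B2 = {2, 4, 7, 8}  B3 = {2, 4, 5, 8}  B4 = {4, 5, 8, 13}  B5 = {4, 5, 13, 14}  B6 = {5, 9, 13, 14}  B7 = {9, 11, 13, 14}  B8 = {9, 11, 12, 14}  B9 = {0, 9, 11, 12}  B10 = {0, 3, 11, 12}  B11 = {0, 1, 3, 12}  B12 = {0, 1, 3, 10}
Tree: B1–B2, B2–B3, B3–B4, B4–B5, B5–B6, B6–B7, B7–B8, B8–B9, B9–B10, B10–B11, B11–B12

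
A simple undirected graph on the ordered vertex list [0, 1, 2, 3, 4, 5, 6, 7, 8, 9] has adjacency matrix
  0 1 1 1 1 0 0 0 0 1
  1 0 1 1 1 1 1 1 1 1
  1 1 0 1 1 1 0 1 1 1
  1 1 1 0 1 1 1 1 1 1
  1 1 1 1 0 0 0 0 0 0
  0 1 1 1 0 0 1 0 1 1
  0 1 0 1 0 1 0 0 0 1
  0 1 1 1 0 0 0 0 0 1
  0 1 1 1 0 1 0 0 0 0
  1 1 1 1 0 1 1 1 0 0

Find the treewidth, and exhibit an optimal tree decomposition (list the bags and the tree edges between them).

Treewidth 4.
Bags: B1 = {1, 2, 3, 5, 9}  B2 = {1, 3, 5, 6, 9}  B3 = {0, 1, 2, 3, 9}  B4 = {1, 2, 3, 5, 8}  B5 = {0, 1, 2, 3, 4}  B6 = {1, 2, 3, 7, 9}
Tree: B1–B2, B1–B3, B1–B4, B3–B5, B1–B6

Each bag holds 5 vertices, so the decomposition has width 4, which upper-bounds the treewidth. On the other hand G contains the 5-clique {1, 2, 3, 5, 8}. A clique must lie in a single bag of any decomposition, so no decomposition can have width below 4. Combining the bounds, tw(G) = 4.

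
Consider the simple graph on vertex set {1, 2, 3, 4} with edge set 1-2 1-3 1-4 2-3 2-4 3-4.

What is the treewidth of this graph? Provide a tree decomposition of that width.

With just one bag of size 4, the width is 4 − 1 = 3, so tw(G) ≤ 3. On the other hand G contains the 4-clique {1, 2, 3, 4}. A clique must lie in a single bag of any decomposition, so no decomposition can have width below 3. Hence tw(G) = 3 exactly.

Treewidth 3.
Bags: B1 = {1, 2, 3, 4}
Tree: (single bag)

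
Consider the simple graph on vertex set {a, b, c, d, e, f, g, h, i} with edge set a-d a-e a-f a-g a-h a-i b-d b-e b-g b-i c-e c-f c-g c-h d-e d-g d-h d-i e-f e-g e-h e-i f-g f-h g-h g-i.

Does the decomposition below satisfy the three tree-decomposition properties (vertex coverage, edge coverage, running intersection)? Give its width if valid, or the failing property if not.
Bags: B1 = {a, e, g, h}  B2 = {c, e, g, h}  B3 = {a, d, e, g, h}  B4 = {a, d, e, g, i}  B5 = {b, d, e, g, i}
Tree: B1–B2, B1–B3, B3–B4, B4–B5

A tree decomposition must satisfy three properties: every vertex lies in some bag; for every edge, both endpoints lie together in some bag; and for every vertex, the bags containing it form a connected subtree. Here vertex f appears in no bag, so the decomposition is invalid.

No — vertex f appears in no bag.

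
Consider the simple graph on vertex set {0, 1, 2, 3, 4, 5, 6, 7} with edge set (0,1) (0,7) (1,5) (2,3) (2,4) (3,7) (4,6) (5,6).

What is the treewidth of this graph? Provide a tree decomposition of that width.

Treewidth 2.
One optimal decomposition is:
Bags: B1 = {4, 5, 6}  B2 = {2, 4, 5}  B3 = {2, 3, 5}  B4 = {3, 5, 7}  B5 = {0, 5, 7}  B6 = {0, 1, 5}
Tree: B1–B2, B2–B3, B3–B4, B4–B5, B5–B6

Each bag holds 3 vertices, so the decomposition has width 2, which upper-bounds the treewidth. For the lower bound, G contains the cycle 5–6–4–2–3–7–0–1–5, so G is not a forest; only forests have treewidth ≤ 1, hence tw(G) ≥ 2. Combining the bounds, tw(G) = 2.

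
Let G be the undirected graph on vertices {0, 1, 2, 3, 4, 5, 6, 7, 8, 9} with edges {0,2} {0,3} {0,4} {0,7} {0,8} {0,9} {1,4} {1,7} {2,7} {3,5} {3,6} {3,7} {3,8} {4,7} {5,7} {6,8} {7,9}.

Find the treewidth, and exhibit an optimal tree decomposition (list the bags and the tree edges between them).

Every bag has size at most 3, so the width is 3 − 1 = 2 and tw(G) ≤ 2. On the other hand G contains the 3-clique {0, 3, 8}. A clique must lie in a single bag of any decomposition, so no decomposition can have width below 2. Hence tw(G) = 2 exactly.

Treewidth 2.
One such decomposition:
Bags: B1 = {3, 5, 7}  B2 = {0, 3, 7}  B3 = {0, 4, 7}  B4 = {0, 3, 8}  B5 = {0, 2, 7}  B6 = {1, 4, 7}  B7 = {0, 7, 9}  B8 = {3, 6, 8}
Tree: B1–B2, B2–B3, B2–B4, B3–B5, B3–B6, B5–B7, B4–B8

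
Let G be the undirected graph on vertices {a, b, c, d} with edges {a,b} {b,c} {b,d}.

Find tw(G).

1

A width-1 tree decomposition is:
Bags: B1 = {b, d}  B2 = {b, c}  B3 = {a, b}
Tree: B1–B2, B1–B3
Each bag holds 2 vertices, so the decomposition has width 1, which upper-bounds the treewidth. Any graph with an edge has treewidth ≥ 1, and G has the edge b–d. Combining the bounds, tw(G) = 1.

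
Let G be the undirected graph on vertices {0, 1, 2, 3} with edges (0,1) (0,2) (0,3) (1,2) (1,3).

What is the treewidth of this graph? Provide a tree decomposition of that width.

Each bag holds 3 vertices, so the decomposition has width 2, which upper-bounds the treewidth. For the lower bound, the 3 vertices {0, 1, 2} are pairwise adjacent, and any tree decomposition puts a clique entirely inside one bag — forcing width ≥ 2. The upper and lower bounds meet at 2, so that is the treewidth.

Treewidth 2.
One optimal decomposition is:
Bags: B1 = {0, 1, 3}  B2 = {0, 1, 2}
Tree: B1–B2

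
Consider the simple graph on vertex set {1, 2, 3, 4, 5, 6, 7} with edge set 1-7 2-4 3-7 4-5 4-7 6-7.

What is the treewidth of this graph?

1

A width-1 tree decomposition is:
Bags: B1 = {4, 7}  B2 = {1, 7}  B3 = {3, 7}  B4 = {2, 4}  B5 = {6, 7}  B6 = {4, 5}
Tree: B1–B2, B1–B3, B1–B4, B2–B5, B4–B6
Each bag holds 2 vertices, so the decomposition has width 1, which upper-bounds the treewidth. Since G has at least one edge (e.g. 7–4), it is not an edgeless graph, so tw(G) ≥ 1. Hence tw(G) = 1 exactly.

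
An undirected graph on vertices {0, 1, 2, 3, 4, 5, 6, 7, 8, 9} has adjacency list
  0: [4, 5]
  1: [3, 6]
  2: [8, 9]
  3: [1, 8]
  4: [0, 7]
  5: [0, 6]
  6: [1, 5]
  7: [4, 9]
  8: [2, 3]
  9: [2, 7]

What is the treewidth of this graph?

A width-2 tree decomposition is:
Bags: B1 = {4, 7, 9}  B2 = {0, 4, 9}  B3 = {0, 5, 9}  B4 = {5, 6, 9}  B5 = {1, 6, 9}  B6 = {1, 3, 9}  B7 = {3, 8, 9}  B8 = {2, 8, 9}
Tree: B1–B2, B2–B3, B3–B4, B4–B5, B5–B6, B6–B7, B7–B8
Every bag has size at most 3, so the width is 3 − 1 = 2 and tw(G) ≤ 2. Since 9–7–4–0–5–6–1–3–8–2–9 is a cycle in G, G is not acyclic. Forests are exactly the graphs of treewidth ≤ 1, so tw(G) ≥ 2. The upper and lower bounds meet at 2, so that is the treewidth.

2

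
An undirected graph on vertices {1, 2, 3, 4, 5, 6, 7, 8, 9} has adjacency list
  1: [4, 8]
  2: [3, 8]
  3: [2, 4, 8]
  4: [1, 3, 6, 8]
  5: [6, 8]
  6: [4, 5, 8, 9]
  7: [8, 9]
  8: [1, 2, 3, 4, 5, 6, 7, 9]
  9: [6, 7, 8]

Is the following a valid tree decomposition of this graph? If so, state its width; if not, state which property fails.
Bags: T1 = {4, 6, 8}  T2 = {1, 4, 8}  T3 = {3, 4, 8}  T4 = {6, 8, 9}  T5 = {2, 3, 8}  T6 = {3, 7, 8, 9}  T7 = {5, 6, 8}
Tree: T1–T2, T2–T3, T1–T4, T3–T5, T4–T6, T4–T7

A tree decomposition must satisfy three properties: every vertex lies in some bag; for every edge, both endpoints lie together in some bag; and for every vertex, the bags containing it form a connected subtree. Here bags containing vertex 3 are not connected in the tree, so the decomposition is invalid.

No — bags containing vertex 3 are not connected in the tree.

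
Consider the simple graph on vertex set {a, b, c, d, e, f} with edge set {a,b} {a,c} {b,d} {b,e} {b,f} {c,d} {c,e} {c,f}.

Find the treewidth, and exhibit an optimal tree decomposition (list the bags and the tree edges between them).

Treewidth 2.
Bags: B1 = {b, c, e}  B2 = {a, b, c}  B3 = {b, c, d}  B4 = {b, c, f}
Tree: B1–B2, B2–B3, B3–B4

Each bag holds 3 vertices, so the decomposition has width 2, which upper-bounds the treewidth. For the lower bound, G contains the cycle e–b–a–c–e, so G is not a forest; only forests have treewidth ≤ 1, hence tw(G) ≥ 2. Therefore the treewidth is 2.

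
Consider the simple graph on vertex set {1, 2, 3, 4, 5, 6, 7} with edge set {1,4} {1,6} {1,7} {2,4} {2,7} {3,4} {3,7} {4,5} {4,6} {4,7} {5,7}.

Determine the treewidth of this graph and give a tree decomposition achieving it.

Treewidth 2.
One such decomposition:
Bags: B1 = {3, 4, 7}  B2 = {2, 4, 7}  B3 = {4, 5, 7}  B4 = {1, 4, 7}  B5 = {1, 4, 6}
Tree: B1–B2, B2–B3, B3–B4, B4–B5

Every bag has size at most 3, so the width is 3 − 1 = 2 and tw(G) ≤ 2. For the lower bound, the 3 vertices {1, 4, 6} are pairwise adjacent, and any tree decomposition puts a clique entirely inside one bag — forcing width ≥ 2. Combining the bounds, tw(G) = 2.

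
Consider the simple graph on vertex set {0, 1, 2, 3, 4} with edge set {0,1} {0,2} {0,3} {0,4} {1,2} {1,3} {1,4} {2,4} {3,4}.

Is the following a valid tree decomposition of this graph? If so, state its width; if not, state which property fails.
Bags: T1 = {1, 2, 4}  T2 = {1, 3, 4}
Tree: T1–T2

No — vertex 0 appears in no bag.

A tree decomposition must satisfy three properties: every vertex lies in some bag; for every edge, both endpoints lie together in some bag; and for every vertex, the bags containing it form a connected subtree. Here vertex 0 appears in no bag, so the decomposition is invalid.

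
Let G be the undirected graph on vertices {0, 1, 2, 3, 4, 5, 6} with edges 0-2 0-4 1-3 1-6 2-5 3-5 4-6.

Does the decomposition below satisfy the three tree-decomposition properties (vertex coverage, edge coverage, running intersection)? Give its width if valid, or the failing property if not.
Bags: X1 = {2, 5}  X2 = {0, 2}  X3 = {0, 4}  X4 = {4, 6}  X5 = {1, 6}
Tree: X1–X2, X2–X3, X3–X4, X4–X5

A tree decomposition must satisfy three properties: every vertex lies in some bag; for every edge, both endpoints lie together in some bag; and for every vertex, the bags containing it form a connected subtree. Here vertex 3 appears in no bag, so the decomposition is invalid.

No — vertex 3 appears in no bag.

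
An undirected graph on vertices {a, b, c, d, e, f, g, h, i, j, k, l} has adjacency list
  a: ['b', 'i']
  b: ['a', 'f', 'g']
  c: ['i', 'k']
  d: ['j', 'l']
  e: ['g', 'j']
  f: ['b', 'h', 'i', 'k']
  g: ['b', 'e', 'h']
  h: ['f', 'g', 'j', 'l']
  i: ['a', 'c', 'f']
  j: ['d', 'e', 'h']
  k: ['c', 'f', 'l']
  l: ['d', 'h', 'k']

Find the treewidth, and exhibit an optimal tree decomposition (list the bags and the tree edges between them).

Treewidth 3.
One such decomposition:
Bags: B1 = {d, e, j, l}  B2 = {e, h, j, l}  B3 = {e, g, h, l}  B4 = {g, h, k, l}  B5 = {f, g, h, k}  B6 = {b, f, g, k}  B7 = {b, c, f, k}  B8 = {b, c, f, i}  B9 = {a, b, c, i}
Tree: B1–B2, B2–B3, B3–B4, B4–B5, B5–B6, B6–B7, B7–B8, B8–B9

Each bag holds 4 vertices, so the decomposition has width 3, which upper-bounds the treewidth. For the lower bound: the 4 vertex sets {d,e,j}, {l}, {h}, {b,f,g,k} are disjoint, each induces a connected subgraph, and every pair is joined by at least one edge of G. Contracting each set to a single vertex therefore yields K_{4} as a minor, and since treewidth is minor-monotone, tw(G) ≥ tw(K_{4}) = 3. Combining the bounds, tw(G) = 3.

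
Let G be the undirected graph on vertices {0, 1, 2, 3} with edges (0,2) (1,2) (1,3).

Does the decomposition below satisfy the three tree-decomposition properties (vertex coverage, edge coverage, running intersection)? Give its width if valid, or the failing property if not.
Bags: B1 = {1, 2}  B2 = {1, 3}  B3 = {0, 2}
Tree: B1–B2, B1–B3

Checking the three conditions: (i) the bags cover all of {0, 1, 2, 3}; (ii) for each edge, some bag contains both endpoints; (iii) the bags containing any fixed vertex form a subtree. All hold, so the decomposition is valid with width 2 − 1 = 1.

Yes; width 1.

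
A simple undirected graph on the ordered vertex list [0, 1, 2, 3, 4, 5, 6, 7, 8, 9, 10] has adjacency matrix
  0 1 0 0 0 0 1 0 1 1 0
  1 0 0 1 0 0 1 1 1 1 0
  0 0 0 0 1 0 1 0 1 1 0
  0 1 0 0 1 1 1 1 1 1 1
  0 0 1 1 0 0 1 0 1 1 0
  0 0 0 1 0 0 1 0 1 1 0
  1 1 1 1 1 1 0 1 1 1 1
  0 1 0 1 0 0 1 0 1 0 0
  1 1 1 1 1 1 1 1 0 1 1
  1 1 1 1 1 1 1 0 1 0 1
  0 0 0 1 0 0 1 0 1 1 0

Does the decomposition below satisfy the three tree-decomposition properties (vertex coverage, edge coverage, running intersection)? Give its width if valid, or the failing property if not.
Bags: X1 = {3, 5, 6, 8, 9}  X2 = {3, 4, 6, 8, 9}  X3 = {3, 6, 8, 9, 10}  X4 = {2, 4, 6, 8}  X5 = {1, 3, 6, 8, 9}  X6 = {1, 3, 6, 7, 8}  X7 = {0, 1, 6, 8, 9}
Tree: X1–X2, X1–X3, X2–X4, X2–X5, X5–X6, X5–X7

No — edge (9,2) lies in no bag.

A tree decomposition must satisfy three properties: every vertex lies in some bag; for every edge, both endpoints lie together in some bag; and for every vertex, the bags containing it form a connected subtree. Here edge (9,2) lies in no bag, so the decomposition is invalid.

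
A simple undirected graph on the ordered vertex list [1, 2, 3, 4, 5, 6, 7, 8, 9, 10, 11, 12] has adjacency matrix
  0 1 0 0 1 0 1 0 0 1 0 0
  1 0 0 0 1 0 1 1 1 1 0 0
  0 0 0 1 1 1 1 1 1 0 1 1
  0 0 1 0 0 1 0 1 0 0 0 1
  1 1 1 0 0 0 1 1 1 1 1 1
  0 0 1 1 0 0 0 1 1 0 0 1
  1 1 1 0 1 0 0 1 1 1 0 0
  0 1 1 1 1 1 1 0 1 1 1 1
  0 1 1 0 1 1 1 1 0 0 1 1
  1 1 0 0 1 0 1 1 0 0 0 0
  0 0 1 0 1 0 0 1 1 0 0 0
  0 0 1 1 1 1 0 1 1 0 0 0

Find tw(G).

4

A width-4 tree decomposition is:
Bags: B1 = {2, 5, 7, 8, 9}  B2 = {3, 5, 7, 8, 9}  B3 = {3, 5, 8, 9, 12}  B4 = {3, 5, 8, 9, 11}  B5 = {3, 6, 8, 9, 12}  B6 = {2, 5, 7, 8, 10}  B7 = {1, 2, 5, 7, 10}  B8 = {3, 4, 6, 8, 12}
Tree: B1–B2, B2–B3, B3–B4, B3–B5, B1–B6, B6–B7, B5–B8
Every bag has size at most 5, so the width is 5 − 1 = 4 and tw(G) ≤ 4. For the lower bound, the 5 vertices {2, 5, 7, 8, 10} are pairwise adjacent, and any tree decomposition puts a clique entirely inside one bag — forcing width ≥ 4. Combining the bounds, tw(G) = 4.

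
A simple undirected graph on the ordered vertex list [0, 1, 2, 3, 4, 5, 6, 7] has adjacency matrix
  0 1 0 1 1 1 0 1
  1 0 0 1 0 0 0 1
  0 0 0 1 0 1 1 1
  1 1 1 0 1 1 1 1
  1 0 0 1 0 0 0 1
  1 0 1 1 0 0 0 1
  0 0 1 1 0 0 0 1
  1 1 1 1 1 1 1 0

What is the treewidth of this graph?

A width-3 tree decomposition is:
Bags: B1 = {0, 1, 3, 7}  B2 = {0, 3, 5, 7}  B3 = {2, 3, 5, 7}  B4 = {0, 3, 4, 7}  B5 = {2, 3, 6, 7}
Tree: B1–B2, B2–B3, B2–B4, B3–B5
Each bag holds 4 vertices, so the decomposition has width 3, which upper-bounds the treewidth. Conversely, {0, 1, 3, 7} is a clique of size 4, and the vertices of any clique must share a bag in every tree decomposition; so some bag has ≥ 4 vertices and tw(G) ≥ 3. Hence tw(G) = 3 exactly.

3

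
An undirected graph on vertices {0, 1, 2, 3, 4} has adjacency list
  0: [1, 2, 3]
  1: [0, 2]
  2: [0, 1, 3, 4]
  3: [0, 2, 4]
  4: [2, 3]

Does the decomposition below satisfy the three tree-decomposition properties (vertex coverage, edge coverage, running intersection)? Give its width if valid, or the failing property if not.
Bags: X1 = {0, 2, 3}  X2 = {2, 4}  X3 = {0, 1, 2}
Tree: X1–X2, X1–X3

A tree decomposition must satisfy three properties: every vertex lies in some bag; for every edge, both endpoints lie together in some bag; and for every vertex, the bags containing it form a connected subtree. Here edge (3,4) lies in no bag, so the decomposition is invalid.

No — edge (3,4) lies in no bag.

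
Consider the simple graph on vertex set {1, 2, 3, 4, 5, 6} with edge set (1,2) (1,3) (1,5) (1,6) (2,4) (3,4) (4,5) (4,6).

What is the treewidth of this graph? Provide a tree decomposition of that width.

Every bag has size at most 3, so the width is 3 − 1 = 2 and tw(G) ≤ 2. Since 2–4–3–1–2 is a cycle in G, G is not acyclic. Forests are exactly the graphs of treewidth ≤ 1, so tw(G) ≥ 2. Hence tw(G) = 2 exactly.

Treewidth 2.
Bags: B1 = {1, 2, 4}  B2 = {1, 3, 4}  B3 = {1, 4, 6}  B4 = {1, 4, 5}
Tree: B1–B2, B2–B3, B3–B4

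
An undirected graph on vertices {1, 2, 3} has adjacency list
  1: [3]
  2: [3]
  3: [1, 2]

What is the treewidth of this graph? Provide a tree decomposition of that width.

The largest bag has 2 vertices, giving width 1; this decomposition certifies tw(G) ≤ 1. Since G has at least one edge (e.g. 1–3), it is not an edgeless graph, so tw(G) ≥ 1. Therefore the treewidth is 1.

Treewidth 1.
One optimal decomposition is:
Bags: B1 = {1, 3}  B2 = {2, 3}
Tree: B1–B2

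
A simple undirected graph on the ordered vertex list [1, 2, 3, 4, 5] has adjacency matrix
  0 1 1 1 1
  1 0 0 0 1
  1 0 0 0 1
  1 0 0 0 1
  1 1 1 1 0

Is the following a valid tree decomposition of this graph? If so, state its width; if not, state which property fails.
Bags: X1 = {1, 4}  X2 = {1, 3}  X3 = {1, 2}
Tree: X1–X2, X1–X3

A tree decomposition must satisfy three properties: every vertex lies in some bag; for every edge, both endpoints lie together in some bag; and for every vertex, the bags containing it form a connected subtree. Here vertex 5 appears in no bag, so the decomposition is invalid.

No — vertex 5 appears in no bag.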